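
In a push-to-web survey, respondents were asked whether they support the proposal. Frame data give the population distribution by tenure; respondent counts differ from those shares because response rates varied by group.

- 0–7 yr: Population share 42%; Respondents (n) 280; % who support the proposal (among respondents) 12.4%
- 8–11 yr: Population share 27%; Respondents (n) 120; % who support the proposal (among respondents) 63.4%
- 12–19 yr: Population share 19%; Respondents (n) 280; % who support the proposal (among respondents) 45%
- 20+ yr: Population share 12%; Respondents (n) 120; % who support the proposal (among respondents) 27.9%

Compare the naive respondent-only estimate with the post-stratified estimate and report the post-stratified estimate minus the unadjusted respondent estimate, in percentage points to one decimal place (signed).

Without adjustment, the pooled respondent share is:
  (280/800)×12.4 + (120/800)×63.4 + (280/800)×45 + (120/800)×27.9 = 33.785%
Post-stratifying to population shares instead:
  0.42×12.4 + 0.27×63.4 + 0.19×45 + 0.12×27.9 = 34.224%
Difference = 34.224 − 33.785 = 0.439 pp.

+0.4 percentage points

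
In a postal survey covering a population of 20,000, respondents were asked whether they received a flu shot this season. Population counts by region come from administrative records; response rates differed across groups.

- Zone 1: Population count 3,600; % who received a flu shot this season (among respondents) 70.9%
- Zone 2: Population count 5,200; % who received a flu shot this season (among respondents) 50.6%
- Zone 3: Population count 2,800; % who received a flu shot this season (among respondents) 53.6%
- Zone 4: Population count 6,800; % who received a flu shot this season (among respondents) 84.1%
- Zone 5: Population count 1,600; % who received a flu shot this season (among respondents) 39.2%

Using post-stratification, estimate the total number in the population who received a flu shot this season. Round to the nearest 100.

13,000

Each cell contributes its population count × the respondent rate:
  Zone 1: 3,600 × 70.9% = 2552.4
  Zone 2: 5,200 × 50.6% = 2631.2
  Zone 3: 2,800 × 53.6% = 1500.8
  Zone 4: 6,800 × 84.1% = 5718.8
  Zone 5: 1,600 × 39.2% = 627.2
Estimated total = 13030.4 → 13,000.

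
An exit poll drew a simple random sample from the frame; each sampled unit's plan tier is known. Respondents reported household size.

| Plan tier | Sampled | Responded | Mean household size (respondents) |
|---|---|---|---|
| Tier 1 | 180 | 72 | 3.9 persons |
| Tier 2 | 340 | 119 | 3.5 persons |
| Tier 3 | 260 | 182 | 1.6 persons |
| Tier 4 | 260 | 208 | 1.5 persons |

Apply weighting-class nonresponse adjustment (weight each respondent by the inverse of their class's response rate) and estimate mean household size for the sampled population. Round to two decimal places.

2.59

Class response rates: Tier 1 72/180 = 40%, Tier 2 119/340 = 35%, Tier 3 182/260 = 70%, Tier 4 208/260 = 80%.
Weighting each respondent by the inverse class response rate inflates each class back to its sampled size, so the class weight is n_sampled:
  Tier 1: 180 × 3.9 = 702
  Tier 2: 340 × 3.5 = 1190
  Tier 3: 260 × 1.6 = 416
  Tier 4: 260 × 1.5 = 390
Adjusted estimate = 2698 / 1,040 = 2.59423 → 2.59.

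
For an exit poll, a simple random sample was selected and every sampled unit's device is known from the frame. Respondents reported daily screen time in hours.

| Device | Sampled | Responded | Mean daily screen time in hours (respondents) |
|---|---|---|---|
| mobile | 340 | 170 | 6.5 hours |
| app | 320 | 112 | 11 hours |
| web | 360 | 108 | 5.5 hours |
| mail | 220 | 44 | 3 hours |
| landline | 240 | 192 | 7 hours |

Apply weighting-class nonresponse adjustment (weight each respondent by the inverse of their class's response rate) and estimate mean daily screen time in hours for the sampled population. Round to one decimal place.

6.8

Response rates by class: mobile 170/340 = 50%, app 112/320 = 35%, web 108/360 = 30%, mail 44/220 = 20%, landline 192/240 = 80%.
Weighting each respondent by the inverse class response rate inflates each class back to its sampled size, so the class weight is n_sampled:
  mobile: 340 × 6.5 = 2210
  app: 320 × 11 = 3520
  web: 360 × 5.5 = 1980
  mail: 220 × 3 = 660
  landline: 240 × 7 = 1680
Adjusted estimate = 10,050 / 1,480 = 6.79054 → 6.8.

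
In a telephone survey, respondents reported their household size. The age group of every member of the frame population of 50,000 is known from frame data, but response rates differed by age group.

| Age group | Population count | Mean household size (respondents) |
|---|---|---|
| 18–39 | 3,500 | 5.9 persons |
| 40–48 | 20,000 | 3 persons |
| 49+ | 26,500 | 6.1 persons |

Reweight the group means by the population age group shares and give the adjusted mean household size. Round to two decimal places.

Each cell contributes population-share × respondent value:
  18–39: (3,500/50,000) × 5.9 = 0.413
  40–48: (20,000/50,000) × 3 = 1.2
  49+: (26,500/50,000) × 6.1 = 3.233
Post-stratified estimate = 4.846 → 4.85.

4.85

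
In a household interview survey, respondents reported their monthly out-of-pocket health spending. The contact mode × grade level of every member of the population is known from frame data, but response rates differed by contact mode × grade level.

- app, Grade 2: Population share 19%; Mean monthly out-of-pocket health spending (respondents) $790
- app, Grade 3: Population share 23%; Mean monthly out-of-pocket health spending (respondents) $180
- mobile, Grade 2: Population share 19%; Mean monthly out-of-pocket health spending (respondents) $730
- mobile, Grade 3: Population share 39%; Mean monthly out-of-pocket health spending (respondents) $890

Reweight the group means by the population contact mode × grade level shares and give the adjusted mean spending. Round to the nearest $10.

Weight each group's respondent value by its population share:
  app, Grade 2: 0.19 × 790 = 150.1
  app, Grade 3: 0.23 × 180 = 41.4
  mobile, Grade 2: 0.19 × 730 = 138.7
  mobile, Grade 3: 0.39 × 890 = 347.1
Post-stratified estimate = 677.3 → $680.

$680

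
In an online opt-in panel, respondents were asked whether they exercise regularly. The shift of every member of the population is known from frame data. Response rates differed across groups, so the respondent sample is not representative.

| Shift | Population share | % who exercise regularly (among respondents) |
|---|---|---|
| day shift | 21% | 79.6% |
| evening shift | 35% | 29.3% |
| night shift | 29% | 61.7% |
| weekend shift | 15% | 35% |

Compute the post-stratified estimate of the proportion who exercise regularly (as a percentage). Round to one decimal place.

Weight each group's respondent value by its population share:
  day shift: 0.21 × 79.6 = 16.716
  evening shift: 0.35 × 29.3 = 10.255
  night shift: 0.29 × 61.7 = 17.893
  weekend shift: 0.15 × 35 = 5.25
Post-stratified estimate = 50.114 → 50.1%.

50.1%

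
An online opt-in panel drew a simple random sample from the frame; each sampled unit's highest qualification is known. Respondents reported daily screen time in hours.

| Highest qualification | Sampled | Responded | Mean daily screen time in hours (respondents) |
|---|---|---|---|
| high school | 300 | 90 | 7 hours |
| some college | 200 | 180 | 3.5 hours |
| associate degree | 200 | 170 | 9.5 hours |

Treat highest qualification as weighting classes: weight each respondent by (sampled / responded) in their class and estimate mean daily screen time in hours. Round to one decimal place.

6.7

Response rates by class: high school 90/300 = 30%, some college 180/200 = 90%, associate degree 170/200 = 85%.
With weight = n_sampled/n_responded per class, the weighted class total is n_sampled:
  high school: 300 × 7 = 2100
  some college: 200 × 3.5 = 700
  associate degree: 200 × 9.5 = 1900
Adjusted estimate = 4700 / 700 = 6.71429 → 6.7.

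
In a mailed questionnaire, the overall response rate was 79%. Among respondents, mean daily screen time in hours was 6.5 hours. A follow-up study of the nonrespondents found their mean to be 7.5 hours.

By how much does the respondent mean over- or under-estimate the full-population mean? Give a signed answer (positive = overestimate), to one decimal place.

-0.2

Nonresponse fraction = 1 − 0.79 = 0.21.
Bias = (nonresponse fraction) × (respondent mean − nonrespondent mean)
     = 0.21 × (6.5 − 7.5) = 0.21 × -1 = -0.21.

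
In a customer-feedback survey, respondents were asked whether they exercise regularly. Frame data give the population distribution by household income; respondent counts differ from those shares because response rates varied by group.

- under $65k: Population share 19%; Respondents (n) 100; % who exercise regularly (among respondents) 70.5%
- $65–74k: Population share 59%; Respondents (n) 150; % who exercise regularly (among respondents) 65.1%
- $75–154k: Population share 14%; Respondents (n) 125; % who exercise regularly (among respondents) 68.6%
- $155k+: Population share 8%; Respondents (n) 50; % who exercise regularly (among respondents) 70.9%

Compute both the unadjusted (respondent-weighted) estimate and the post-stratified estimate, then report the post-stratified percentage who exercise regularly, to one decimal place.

67.1%

Naive respondent-only estimate (weights = respondent counts):
  (100/425)×70.5 + (150/425)×65.1 + (125/425)×68.6 + (50/425)×70.9 = 68.0824%
Post-stratifying to population shares instead:
  0.19×70.5 + 0.59×65.1 + 0.14×68.6 + 0.08×70.9 = 67.08%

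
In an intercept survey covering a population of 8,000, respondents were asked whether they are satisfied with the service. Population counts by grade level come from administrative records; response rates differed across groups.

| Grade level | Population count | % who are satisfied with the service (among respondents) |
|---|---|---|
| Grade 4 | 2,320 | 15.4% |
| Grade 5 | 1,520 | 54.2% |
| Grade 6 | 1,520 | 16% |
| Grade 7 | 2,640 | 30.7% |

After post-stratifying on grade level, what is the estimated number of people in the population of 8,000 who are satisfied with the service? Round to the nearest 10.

2,230

Estimated count per cell = population count × respondent percentage:
  Grade 4: 2,320 × 15.4% = 357.28
  Grade 5: 1,520 × 54.2% = 823.84
  Grade 6: 1,520 × 16% = 243.2
  Grade 7: 2,640 × 30.7% = 810.48
Estimated total = 2234.8 → 2,230.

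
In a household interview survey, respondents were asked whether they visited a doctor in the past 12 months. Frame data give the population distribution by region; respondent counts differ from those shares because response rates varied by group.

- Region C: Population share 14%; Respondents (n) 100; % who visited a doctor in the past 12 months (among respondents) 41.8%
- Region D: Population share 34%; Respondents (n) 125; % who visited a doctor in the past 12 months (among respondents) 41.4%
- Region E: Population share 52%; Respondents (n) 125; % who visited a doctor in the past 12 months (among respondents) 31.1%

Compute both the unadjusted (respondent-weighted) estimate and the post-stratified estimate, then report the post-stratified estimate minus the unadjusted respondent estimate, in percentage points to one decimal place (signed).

Unadjusted (pooled respondent) estimate weights by respondent counts:
  (100/350)×41.8 + (125/350)×41.4 + (125/350)×31.1 = 37.8357%
Post-stratifying to population shares instead:
  0.14×41.8 + 0.34×41.4 + 0.52×31.1 = 36.1%
Difference = 36.1 − 37.8357 = -1.7357 pp.

-1.7 percentage points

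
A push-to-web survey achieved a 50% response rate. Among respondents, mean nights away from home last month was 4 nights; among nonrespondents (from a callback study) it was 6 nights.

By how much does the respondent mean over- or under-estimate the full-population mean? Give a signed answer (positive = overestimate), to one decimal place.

Nonresponse fraction = 1 − 0.5 = 0.5.
Bias = (nonresponse fraction) × (respondent mean − nonrespondent mean)
     = 0.5 × (4 − 6) = 0.5 × -2 = -1.

-1.0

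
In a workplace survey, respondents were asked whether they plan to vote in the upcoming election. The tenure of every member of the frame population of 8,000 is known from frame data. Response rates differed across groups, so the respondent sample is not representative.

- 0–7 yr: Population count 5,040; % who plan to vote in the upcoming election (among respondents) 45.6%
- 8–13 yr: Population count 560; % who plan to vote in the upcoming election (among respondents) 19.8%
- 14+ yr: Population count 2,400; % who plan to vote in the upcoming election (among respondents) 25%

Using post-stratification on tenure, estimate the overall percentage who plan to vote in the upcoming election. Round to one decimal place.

37.6%

Post-stratification weights by population share, not respondent share:
  0–7 yr: (5,040/8,000) × 45.6 = 28.728
  8–13 yr: (560/8,000) × 19.8 = 1.386
  14+ yr: (2,400/8,000) × 25 = 7.5
Post-stratified estimate = 37.614 → 37.6%.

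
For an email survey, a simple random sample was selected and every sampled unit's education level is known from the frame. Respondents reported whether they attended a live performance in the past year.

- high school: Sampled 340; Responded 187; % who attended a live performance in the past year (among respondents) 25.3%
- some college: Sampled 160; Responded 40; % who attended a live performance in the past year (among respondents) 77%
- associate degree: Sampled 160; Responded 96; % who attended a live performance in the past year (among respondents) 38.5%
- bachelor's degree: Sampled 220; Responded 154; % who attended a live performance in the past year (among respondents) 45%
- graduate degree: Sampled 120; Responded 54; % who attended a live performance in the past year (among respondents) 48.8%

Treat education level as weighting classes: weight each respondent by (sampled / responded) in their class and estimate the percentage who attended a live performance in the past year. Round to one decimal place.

Class response rates: high school 187/340 = 55%, some college 40/160 = 25%, associate degree 96/160 = 60%, bachelor's degree 154/220 = 70%, graduate degree 54/120 = 45%.
Weighting each respondent by the inverse class response rate inflates each class back to its sampled size, so the class weight is n_sampled:
  high school: 340 × 25.3 = 8602
  some college: 160 × 77 = 12,320
  associate degree: 160 × 38.5 = 6160
  bachelor's degree: 220 × 45 = 9900
  graduate degree: 120 × 48.8 = 5856
Adjusted estimate = 42,838 / 1,000 = 42.838 → 42.8%.

42.8%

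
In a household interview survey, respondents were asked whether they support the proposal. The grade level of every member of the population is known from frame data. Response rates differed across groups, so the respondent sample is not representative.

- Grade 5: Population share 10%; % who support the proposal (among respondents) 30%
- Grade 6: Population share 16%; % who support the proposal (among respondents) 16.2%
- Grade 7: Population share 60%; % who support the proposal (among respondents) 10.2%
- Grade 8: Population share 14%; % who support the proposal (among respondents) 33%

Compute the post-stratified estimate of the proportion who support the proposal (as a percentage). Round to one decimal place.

16.3%

Each cell contributes population-share × respondent value:
  Grade 5: 0.1 × 30 = 3
  Grade 6: 0.16 × 16.2 = 2.592
  Grade 7: 0.6 × 10.2 = 6.12
  Grade 8: 0.14 × 33 = 4.62
Post-stratified estimate = 16.332 → 16.3%.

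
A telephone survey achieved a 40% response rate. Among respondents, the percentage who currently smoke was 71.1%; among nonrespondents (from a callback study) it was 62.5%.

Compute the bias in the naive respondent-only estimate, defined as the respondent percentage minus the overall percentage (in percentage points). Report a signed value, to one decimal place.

Nonresponse fraction = 1 − 0.4 = 0.6.
Bias = (nonresponse fraction) × (respondent percentage − nonrespondent percentage)
     = 0.6 × (71.1 − 62.5) = 0.6 × 8.6 = 5.16.

+5.2 percentage points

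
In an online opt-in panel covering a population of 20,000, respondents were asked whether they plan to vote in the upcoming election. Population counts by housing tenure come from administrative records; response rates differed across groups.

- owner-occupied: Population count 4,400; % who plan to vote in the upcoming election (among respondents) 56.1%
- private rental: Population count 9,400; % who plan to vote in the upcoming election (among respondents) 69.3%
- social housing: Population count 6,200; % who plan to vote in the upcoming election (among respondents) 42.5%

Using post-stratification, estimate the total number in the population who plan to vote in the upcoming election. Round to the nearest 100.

11,600

Apply each group's respondent rate to its population count:
  owner-occupied: 4,400 × 56.1% = 2468.4
  private rental: 9,400 × 69.3% = 6514.2
  social housing: 6,200 × 42.5% = 2635
Estimated total = 11617.6 → 11,600.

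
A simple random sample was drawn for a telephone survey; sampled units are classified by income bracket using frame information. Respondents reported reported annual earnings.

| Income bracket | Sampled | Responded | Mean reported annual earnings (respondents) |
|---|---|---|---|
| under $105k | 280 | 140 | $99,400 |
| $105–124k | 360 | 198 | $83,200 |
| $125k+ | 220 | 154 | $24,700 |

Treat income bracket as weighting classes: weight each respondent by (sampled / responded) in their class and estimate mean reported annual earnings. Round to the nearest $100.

Response rates by class: under $105k 140/280 = 50%, $105–124k 198/360 = 55%, $125k+ 154/220 = 70%.
Weighting each respondent by the inverse class response rate inflates each class back to its sampled size, so the class weight is n_sampled:
  under $105k: 280 × 99,400 = 27,832,000
  $105–124k: 360 × 83,200 = 29,952,000
  $125k+: 220 × 24,700 = 5,434,000
Adjusted estimate = 63,218,000 / 860 = 73509.3 → $73,500.

$73,500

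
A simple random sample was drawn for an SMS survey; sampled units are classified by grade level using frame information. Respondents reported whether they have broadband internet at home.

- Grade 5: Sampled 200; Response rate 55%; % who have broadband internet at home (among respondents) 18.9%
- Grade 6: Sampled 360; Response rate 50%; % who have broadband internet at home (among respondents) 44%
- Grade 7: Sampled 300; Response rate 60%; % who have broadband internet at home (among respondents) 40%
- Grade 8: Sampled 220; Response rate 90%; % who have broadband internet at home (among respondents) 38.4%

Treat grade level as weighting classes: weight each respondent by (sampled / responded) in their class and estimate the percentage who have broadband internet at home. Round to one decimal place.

Each respondent's weight = sampled/responded in their class; summing within a class gives n_sampled, so:
  Grade 5: 200 × 18.9 = 3780
  Grade 6: 360 × 44 = 15,840
  Grade 7: 300 × 40 = 12,000
  Grade 8: 220 × 38.4 = 8448
Adjusted estimate = 40,068 / 1,080 = 37.1 → 37.1%.

37.1%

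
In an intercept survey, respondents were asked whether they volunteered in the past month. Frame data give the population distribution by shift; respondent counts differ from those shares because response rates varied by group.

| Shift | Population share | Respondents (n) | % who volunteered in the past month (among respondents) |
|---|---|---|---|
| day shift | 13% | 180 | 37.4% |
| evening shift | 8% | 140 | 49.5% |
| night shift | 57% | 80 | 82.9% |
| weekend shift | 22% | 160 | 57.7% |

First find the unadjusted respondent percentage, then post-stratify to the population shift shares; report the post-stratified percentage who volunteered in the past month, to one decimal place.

68.8%

Without adjustment, the pooled respondent share is:
  (180/560)×37.4 + (140/560)×49.5 + (80/560)×82.9 + (160/560)×57.7 = 52.725%
Post-stratifying to population shares instead:
  0.13×37.4 + 0.08×49.5 + 0.57×82.9 + 0.22×57.7 = 68.769%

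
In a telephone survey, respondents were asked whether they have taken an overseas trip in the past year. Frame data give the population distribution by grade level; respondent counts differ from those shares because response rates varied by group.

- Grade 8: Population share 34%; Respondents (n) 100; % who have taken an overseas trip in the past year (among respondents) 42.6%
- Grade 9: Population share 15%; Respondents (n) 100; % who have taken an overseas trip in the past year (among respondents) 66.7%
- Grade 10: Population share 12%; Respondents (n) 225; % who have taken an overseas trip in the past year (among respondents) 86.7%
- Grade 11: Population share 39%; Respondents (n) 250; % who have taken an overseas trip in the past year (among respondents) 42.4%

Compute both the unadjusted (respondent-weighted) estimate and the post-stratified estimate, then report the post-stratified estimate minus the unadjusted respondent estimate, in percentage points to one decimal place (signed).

Unadjusted (pooled respondent) estimate weights by respondent counts:
  (100/675)×42.6 + (100/675)×66.7 + (225/675)×86.7 + (250/675)×42.4 = 60.7963%
Post-stratified estimate weights by population shares:
  0.34×42.6 + 0.15×66.7 + 0.12×86.7 + 0.39×42.4 = 51.429%
Difference = 51.429 − 60.7963 = -9.3673 pp.

-9.4 percentage points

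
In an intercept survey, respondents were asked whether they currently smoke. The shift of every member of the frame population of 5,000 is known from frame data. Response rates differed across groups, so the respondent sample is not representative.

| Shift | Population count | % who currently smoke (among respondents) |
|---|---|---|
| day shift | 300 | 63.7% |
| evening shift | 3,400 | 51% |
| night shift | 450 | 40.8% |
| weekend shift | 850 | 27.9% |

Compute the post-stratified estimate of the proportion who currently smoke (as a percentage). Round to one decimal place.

Each cell contributes population-share × respondent value:
  day shift: (300/5,000) × 63.7 = 3.822
  evening shift: (3,400/5,000) × 51 = 34.68
  night shift: (450/5,000) × 40.8 = 3.672
  weekend shift: (850/5,000) × 27.9 = 4.743
Post-stratified estimate = 46.917 → 46.9%.

46.9%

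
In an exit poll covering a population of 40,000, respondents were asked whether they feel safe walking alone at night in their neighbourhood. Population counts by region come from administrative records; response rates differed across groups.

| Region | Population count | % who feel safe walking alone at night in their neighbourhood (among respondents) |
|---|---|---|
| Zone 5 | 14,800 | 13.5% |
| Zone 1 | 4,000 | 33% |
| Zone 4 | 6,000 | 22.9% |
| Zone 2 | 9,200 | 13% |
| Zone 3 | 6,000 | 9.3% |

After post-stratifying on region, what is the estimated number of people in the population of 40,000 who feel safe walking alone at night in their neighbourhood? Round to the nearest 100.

Each cell contributes its population count × the respondent rate:
  Zone 5: 14,800 × 13.5% = 1998
  Zone 1: 4,000 × 33% = 1320
  Zone 4: 6,000 × 22.9% = 1374
  Zone 2: 9,200 × 13% = 1196
  Zone 3: 6,000 × 9.3% = 558
Estimated total = 6446 → 6,400.

6,400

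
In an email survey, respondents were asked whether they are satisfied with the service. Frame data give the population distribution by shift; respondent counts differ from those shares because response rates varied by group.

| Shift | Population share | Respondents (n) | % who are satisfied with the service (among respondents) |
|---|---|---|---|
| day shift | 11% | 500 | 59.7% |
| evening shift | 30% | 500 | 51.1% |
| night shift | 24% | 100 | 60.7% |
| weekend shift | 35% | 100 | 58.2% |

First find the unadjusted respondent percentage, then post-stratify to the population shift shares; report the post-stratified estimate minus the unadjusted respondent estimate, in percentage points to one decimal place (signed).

Without adjustment, the pooled respondent share is:
  (500/1200)×59.7 + (500/1200)×51.1 + (100/1200)×60.7 + (100/1200)×58.2 = 56.075%
Post-stratifying to population shares instead:
  0.11×59.7 + 0.3×51.1 + 0.24×60.7 + 0.35×58.2 = 56.835%
Difference = 56.835 − 56.075 = 0.76 pp.

+0.8 percentage points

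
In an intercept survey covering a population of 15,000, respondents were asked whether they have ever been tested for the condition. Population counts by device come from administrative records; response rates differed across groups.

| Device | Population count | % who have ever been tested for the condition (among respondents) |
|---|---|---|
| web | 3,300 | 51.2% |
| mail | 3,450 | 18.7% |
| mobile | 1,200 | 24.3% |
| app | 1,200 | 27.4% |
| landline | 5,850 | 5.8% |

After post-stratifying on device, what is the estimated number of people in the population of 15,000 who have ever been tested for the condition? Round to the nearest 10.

Each cell contributes its population count × the respondent rate:
  web: 3,300 × 51.2% = 1689.6
  mail: 3,450 × 18.7% = 645.15
  mobile: 1,200 × 24.3% = 291.6
  app: 1,200 × 27.4% = 328.8
  landline: 5,850 × 5.8% = 339.3
Estimated total = 3294.45 → 3,290.

3,290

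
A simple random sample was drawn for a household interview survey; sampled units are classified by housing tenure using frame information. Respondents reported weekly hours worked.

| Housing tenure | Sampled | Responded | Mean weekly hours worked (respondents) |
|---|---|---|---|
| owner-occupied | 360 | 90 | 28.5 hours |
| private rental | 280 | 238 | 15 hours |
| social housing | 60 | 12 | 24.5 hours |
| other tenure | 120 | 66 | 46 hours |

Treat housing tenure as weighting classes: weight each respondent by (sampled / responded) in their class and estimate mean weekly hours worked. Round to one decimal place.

Class response rates: owner-occupied 90/360 = 25%, private rental 238/280 = 85%, social housing 12/60 = 20%, other tenure 66/120 = 55%.
Weighting each respondent by the inverse class response rate inflates each class back to its sampled size, so the class weight is n_sampled:
  owner-occupied: 360 × 28.5 = 10,260
  private rental: 280 × 15 = 4200
  social housing: 60 × 24.5 = 1470
  other tenure: 120 × 46 = 5520
Adjusted estimate = 21,450 / 820 = 26.1585 → 26.2.

26.2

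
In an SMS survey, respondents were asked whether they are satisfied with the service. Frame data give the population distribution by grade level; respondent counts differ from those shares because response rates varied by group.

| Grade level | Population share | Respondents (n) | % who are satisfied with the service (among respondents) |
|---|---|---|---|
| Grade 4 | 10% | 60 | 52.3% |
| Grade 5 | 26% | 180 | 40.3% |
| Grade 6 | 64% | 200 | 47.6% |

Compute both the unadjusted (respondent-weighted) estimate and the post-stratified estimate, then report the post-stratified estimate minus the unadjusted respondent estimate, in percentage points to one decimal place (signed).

Without adjustment, the pooled respondent share is:
  (60/440)×52.3 + (180/440)×40.3 + (200/440)×47.6 = 45.2545%
Post-stratifying to population shares instead:
  0.1×52.3 + 0.26×40.3 + 0.64×47.6 = 46.172%
Difference = 46.172 − 45.2545 = 0.9175 pp.

+0.9 percentage points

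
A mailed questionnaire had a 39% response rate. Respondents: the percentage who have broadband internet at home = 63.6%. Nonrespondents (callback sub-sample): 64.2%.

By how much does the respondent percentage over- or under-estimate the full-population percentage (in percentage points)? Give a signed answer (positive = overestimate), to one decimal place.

Nonresponse fraction = 1 − 0.39 = 0.61.
Bias = (nonresponse fraction) × (respondent percentage − nonrespondent percentage)
     = 0.61 × (63.6 − 64.2) = 0.61 × -0.6 = -0.366.

-0.4 percentage points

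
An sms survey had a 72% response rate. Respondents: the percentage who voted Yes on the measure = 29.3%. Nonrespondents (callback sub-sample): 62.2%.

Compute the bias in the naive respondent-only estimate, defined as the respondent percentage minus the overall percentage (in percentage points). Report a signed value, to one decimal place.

Nonresponse fraction = 1 − 0.72 = 0.28.
Bias = (nonresponse fraction) × (respondent percentage − nonrespondent percentage)
     = 0.28 × (29.3 − 62.2) = 0.28 × -32.9 = -9.212.

-9.2 percentage points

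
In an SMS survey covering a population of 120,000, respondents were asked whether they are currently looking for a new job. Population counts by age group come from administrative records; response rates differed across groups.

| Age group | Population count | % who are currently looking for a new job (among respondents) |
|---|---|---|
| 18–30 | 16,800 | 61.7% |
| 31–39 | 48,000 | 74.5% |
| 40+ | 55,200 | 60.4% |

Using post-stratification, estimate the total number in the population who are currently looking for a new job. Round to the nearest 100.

79,500

Each cell contributes its population count × the respondent rate:
  18–30: 16,800 × 61.7% = 10365.6
  31–39: 48,000 × 74.5% = 35,760
  40+: 55,200 × 60.4% = 33340.8
Estimated total = 79466.4 → 79,500.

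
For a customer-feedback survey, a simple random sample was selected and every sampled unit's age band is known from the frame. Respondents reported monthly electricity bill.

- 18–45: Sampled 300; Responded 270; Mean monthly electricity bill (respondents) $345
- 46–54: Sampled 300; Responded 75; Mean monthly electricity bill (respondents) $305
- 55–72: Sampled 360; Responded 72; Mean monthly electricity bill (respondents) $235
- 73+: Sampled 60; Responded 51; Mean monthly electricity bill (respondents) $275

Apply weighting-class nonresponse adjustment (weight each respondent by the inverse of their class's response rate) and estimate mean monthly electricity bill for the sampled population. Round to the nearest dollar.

$290

Class response rates: 18–45 270/300 = 90%, 46–54 75/300 = 25%, 55–72 72/360 = 20%, 73+ 51/60 = 85%.
Inverse-response-rate weighting restores each class to its sampled count, so class totals weight by n_sampled:
  18–45: 300 × 345 = 103,500
  46–54: 300 × 305 = 91,500
  55–72: 360 × 235 = 84,600
  73+: 60 × 275 = 16,500
Adjusted estimate = 296,100 / 1,020 = 290.294 → $290.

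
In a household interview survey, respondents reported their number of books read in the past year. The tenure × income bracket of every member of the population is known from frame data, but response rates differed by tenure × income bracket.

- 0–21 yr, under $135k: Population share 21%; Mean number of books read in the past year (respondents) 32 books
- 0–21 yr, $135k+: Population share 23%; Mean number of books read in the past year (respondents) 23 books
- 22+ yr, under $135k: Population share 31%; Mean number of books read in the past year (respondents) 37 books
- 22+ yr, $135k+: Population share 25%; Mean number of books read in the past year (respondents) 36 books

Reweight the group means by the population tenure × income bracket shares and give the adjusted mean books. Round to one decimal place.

Each cell contributes population-share × respondent value:
  0–21 yr, under $135k: 0.21 × 32 = 6.72
  0–21 yr, $135k+: 0.23 × 23 = 5.29
  22+ yr, under $135k: 0.31 × 37 = 11.47
  22+ yr, $135k+: 0.25 × 36 = 9
Post-stratified estimate = 32.48 → 32.5.

32.5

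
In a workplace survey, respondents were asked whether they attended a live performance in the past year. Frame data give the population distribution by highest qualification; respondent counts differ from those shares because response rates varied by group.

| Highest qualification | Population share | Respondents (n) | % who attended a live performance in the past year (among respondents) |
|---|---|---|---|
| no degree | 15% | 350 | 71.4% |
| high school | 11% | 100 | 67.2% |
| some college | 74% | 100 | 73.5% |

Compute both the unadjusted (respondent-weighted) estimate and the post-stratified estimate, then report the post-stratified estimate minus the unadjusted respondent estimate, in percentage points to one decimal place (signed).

Naive respondent-only estimate (weights = respondent counts):
  (350/550)×71.4 + (100/550)×67.2 + (100/550)×73.5 = 71.0182%
Post-stratifying to population shares instead:
  0.15×71.4 + 0.11×67.2 + 0.74×73.5 = 72.492%
Difference = 72.492 − 71.0182 = 1.4738 pp.

+1.5 percentage points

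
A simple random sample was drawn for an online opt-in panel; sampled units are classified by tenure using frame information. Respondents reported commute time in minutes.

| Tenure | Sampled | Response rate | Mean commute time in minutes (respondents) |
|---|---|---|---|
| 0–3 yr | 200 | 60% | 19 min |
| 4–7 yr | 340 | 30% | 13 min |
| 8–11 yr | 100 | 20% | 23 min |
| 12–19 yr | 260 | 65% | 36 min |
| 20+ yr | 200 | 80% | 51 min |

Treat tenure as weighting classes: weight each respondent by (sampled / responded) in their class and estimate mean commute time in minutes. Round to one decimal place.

27.3

Each respondent's weight = sampled/responded in their class; summing within a class gives n_sampled, so:
  0–3 yr: 200 × 19 = 3800
  4–7 yr: 340 × 13 = 4420
  8–11 yr: 100 × 23 = 2300
  12–19 yr: 260 × 36 = 9360
  20+ yr: 200 × 51 = 10,200
Adjusted estimate = 30,080 / 1,100 = 27.3455 → 27.3.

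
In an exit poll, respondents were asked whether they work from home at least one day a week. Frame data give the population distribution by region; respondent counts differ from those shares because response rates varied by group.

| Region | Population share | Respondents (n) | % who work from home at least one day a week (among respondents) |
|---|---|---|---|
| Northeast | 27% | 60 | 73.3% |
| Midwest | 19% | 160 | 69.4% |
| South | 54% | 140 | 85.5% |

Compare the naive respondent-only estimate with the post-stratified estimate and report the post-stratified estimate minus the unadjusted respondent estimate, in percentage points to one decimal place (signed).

+2.8 percentage points

Naive respondent-only estimate (weights = respondent counts):
  (60/360)×73.3 + (160/360)×69.4 + (140/360)×85.5 = 76.3111%
Reweighting by population region shares:
  0.27×73.3 + 0.19×69.4 + 0.54×85.5 = 79.147%
Difference = 79.147 − 76.3111 = 2.8359 pp.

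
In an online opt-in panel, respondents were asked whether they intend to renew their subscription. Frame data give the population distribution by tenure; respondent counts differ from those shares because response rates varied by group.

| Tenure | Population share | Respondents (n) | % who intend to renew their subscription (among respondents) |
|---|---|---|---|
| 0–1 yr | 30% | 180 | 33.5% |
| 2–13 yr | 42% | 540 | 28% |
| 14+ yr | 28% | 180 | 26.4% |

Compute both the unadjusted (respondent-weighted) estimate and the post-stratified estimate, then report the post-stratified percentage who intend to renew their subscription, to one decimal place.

Naive respondent-only estimate (weights = respondent counts):
  (180/900)×33.5 + (540/900)×28 + (180/900)×26.4 = 28.78%
Post-stratified estimate weights by population shares:
  0.3×33.5 + 0.42×28 + 0.28×26.4 = 29.202%

29.2%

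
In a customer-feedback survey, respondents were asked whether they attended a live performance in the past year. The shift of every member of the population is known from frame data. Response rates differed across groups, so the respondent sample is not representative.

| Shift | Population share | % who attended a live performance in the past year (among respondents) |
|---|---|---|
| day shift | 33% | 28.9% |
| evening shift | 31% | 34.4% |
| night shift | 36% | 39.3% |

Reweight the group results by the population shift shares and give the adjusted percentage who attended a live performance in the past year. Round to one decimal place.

34.3%

Post-stratification weights by population share, not respondent share:
  day shift: 0.33 × 28.9 = 9.537
  evening shift: 0.31 × 34.4 = 10.664
  night shift: 0.36 × 39.3 = 14.148
Post-stratified estimate = 34.349 → 34.3%.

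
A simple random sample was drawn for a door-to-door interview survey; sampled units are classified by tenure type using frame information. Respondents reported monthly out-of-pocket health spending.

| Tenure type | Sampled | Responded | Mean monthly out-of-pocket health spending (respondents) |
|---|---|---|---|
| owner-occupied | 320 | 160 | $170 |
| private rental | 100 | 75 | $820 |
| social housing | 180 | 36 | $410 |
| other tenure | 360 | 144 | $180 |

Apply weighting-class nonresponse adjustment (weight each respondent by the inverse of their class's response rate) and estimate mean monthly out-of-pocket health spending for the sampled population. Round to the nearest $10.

Class response rates: owner-occupied 160/320 = 50%, private rental 75/100 = 75%, social housing 36/180 = 20%, other tenure 144/360 = 40%.
With weight = n_sampled/n_responded per class, the weighted class total is n_sampled:
  owner-occupied: 320 × 170 = 54,400
  private rental: 100 × 820 = 82,000
  social housing: 180 × 410 = 73,800
  other tenure: 360 × 180 = 64,800
Adjusted estimate = 275,000 / 960 = 286.458 → $290.

$290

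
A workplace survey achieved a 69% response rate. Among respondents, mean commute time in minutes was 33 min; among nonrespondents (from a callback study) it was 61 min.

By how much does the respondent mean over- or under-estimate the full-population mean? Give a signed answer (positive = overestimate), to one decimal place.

-8.7

Nonresponse fraction = 1 − 0.69 = 0.31.
Bias = (nonresponse fraction) × (respondent mean − nonrespondent mean)
     = 0.31 × (33 − 61) = 0.31 × -28 = -8.68.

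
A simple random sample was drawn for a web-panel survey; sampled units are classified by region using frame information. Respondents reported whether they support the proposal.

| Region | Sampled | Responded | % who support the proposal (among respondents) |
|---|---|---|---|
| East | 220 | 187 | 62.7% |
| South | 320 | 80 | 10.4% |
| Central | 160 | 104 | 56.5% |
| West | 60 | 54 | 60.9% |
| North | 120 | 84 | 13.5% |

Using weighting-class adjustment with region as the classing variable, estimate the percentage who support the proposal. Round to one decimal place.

Class response rates: East 187/220 = 85%, South 80/320 = 25%, Central 104/160 = 65%, West 54/60 = 90%, North 84/120 = 70%.
Weighting each respondent by the inverse class response rate inflates each class back to its sampled size, so the class weight is n_sampled:
  East: 220 × 62.7 = 13,794
  South: 320 × 10.4 = 3328
  Central: 160 × 56.5 = 9040
  West: 60 × 60.9 = 3654
  North: 120 × 13.5 = 1620
Adjusted estimate = 31,436 / 880 = 35.7227 → 35.7%.

35.7%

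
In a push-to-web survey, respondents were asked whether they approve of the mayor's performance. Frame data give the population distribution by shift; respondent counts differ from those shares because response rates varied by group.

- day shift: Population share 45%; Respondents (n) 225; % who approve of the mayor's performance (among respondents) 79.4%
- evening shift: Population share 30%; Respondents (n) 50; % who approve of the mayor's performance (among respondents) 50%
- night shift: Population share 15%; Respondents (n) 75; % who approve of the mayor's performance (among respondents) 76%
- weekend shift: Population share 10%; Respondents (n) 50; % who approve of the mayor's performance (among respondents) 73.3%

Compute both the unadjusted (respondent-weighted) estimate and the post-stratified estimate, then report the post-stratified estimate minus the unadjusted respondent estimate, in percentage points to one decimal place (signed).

Unadjusted (pooled respondent) estimate weights by respondent counts:
  (225/400)×79.4 + (50/400)×50 + (75/400)×76 + (50/400)×73.3 = 74.325%
Post-stratified estimate weights by population shares:
  0.45×79.4 + 0.3×50 + 0.15×76 + 0.1×73.3 = 69.46%
Difference = 69.46 − 74.325 = -4.865 pp.

-4.9 percentage points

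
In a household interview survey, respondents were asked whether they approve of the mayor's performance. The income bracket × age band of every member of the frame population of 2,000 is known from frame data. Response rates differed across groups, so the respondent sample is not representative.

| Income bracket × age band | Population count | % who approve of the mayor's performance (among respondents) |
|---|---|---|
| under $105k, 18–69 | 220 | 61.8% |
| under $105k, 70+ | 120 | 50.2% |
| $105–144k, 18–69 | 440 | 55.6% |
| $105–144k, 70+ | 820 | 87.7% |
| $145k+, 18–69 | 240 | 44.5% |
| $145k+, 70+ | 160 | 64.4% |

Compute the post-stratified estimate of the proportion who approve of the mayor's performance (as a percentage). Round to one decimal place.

68.5%

Reweight to the known income bracket × age band distribution:
  under $105k, 18–69: (220/2,000) × 61.8 = 6.798
  under $105k, 70+: (120/2,000) × 50.2 = 3.012
  $105–144k, 18–69: (440/2,000) × 55.6 = 12.232
  $105–144k, 70+: (820/2,000) × 87.7 = 35.957
  $145k+, 18–69: (240/2,000) × 44.5 = 5.34
  $145k+, 70+: (160/2,000) × 64.4 = 5.152
Post-stratified estimate = 68.491 → 68.5%.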